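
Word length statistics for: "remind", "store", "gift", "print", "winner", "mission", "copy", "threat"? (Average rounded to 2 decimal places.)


Lengths: "remind"=6, "store"=5, "gift"=4, "print"=5, "winner"=6, "mission"=7, "copy"=4, "threat"=6
Sum = 43, Count = 8
Average = 43/8 = 5.38
= avg=5.38, min=4, max=7


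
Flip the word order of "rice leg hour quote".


Original: "rice leg hour quote"
Words (1..n): rice | leg | hour | quote
Reversed (n..1): quote | hour | leg | rice
Result = "quote hour leg rice"


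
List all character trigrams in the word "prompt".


Word: "prompt" (length 6)
Number of trigrams = 6 - 3 + 1 = 4
  Position 0: "pro"
  Position 1: "rom"
  Position 2: "omp"
  Position 3: "mpt"
Trigrams = "pro", "rom", "omp", "mpt"


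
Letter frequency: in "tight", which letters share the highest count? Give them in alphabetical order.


Word: "tight"
Letter counts:
  'g': 1
  'h': 1
  'i': 1
  't': 2
Maximum count = 2
Most frequent = 't' (2 times each)


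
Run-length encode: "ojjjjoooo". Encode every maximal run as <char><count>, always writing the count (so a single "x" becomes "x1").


String: "ojjjjoooo"
Scanning for consecutive runs:
  'o' x 1
  'j' x 4
  'o' x 4
RLE = "o1j4o4"


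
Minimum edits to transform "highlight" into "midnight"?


Word 1: "highlight" (length 9)
Word 2: "midnight" (length 8)
One optimal edit sequence (insert/delete/substitute each cost 1):
  1. substitute 'h' -> 'm'  (+1)
  2. keep 'i'
  3. delete 'g'  (+1)
  4. substitute 'h' -> 'd'  (+1)
  5. substitute 'l' -> 'n'  (+1)
  6. keep 'i'
  7. keep 'g'
  8. keep 'h'
  9. keep 't'
Total edit operations: 4
Edit distance = 4


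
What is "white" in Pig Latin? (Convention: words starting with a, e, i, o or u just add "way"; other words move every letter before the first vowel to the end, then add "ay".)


Word: "white"
Starts with consonant(s) → move to end, add 'ay'
Consonant cluster: "wh"
Pig Latin = "itewhay"


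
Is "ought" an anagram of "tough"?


Word 1: "tough" → sorted: ghotu
Word 2: "ought" → sorted: ghotu
Same letters? ghotu == ghotu
Anagram = Yes


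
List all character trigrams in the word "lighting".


Word: "lighting" (length 8)
Number of trigrams = 8 - 3 + 1 = 6
  Position 0: "lig"
  Position 1: "igh"
  Position 2: "ght"
  Position 3: "hti"
  Position 4: "tin"
  Position 5: "ing"
Trigrams = "lig", "igh", "ght", "hti", "tin", "ing"


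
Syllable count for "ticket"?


Word: "ticket"
Syllable breakdown: tick-et
Counting: 2 parts
= 2 syllables


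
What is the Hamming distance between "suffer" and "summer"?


Comparing character by character (same length = 6):
  Pos 0: 's' vs 's' =
  Pos 1: 'u' vs 'u' =
  Pos 2: 'f' vs 'm' !=
  Pos 3: 'f' vs 'm' !=
  Pos 4: 'e' vs 'e' =
  Pos 5: 'r' vs 'r' =
Hamming distance = 2


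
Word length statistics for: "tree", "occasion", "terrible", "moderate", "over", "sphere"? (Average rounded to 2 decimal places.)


Lengths: "tree"=4, "occasion"=8, "terrible"=8, "moderate"=8, "over"=4, "sphere"=6
Sum = 38, Count = 6
Average = 38/6 = 6.33
= avg=6.33, min=4, max=8


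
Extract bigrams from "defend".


Word: "defend" (length 6)
Number of bigrams = 6 - 2 + 1 = 5
  Position 0: "de"
  Position 1: "ef"
  Position 2: "fe"
  Position 3: "en"
  Position 4: "nd"
Bigrams = "de", "ef", "fe", "en", "nd"


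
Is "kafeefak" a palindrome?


Word: "kafeefak"
Reversed: "kafeefak"
Forward == Backward? kafeefak == kafeefak
Palindrome = Yes


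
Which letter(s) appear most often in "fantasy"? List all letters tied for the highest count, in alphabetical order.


Word: "fantasy"
Letter counts:
  'a': 2
  'f': 1
  'n': 1
  's': 1
  't': 1
  'y': 1
Maximum count = 2
Most frequent = 'a' (2 times each)


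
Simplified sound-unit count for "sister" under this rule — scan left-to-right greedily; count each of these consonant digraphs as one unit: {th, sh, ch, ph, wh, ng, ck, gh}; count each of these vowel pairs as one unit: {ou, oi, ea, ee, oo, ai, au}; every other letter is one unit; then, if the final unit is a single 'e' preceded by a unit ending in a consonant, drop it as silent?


Word: "sister" (6 letters)
Left-to-right scan:
  1. 's' (letter)
  2. 'i' (letter)
  3. 's' (letter)
  4. 't' (letter)
  5. 'e' (letter)
  6. 'r' (letter)
Units from scan: 6
Sound units = 6 units


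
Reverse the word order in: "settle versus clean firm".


Original: "settle versus clean firm"
Words (1..n): settle | versus | clean | firm
Reversed (n..1): firm | clean | versus | settle
Result = "firm clean versus settle"


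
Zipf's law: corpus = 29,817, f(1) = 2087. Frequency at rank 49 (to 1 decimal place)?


Zipf's law: f(r) = f(1) / r
f(1) = 2087
f(49) = 2087 / 49
= 42.6 occurrences


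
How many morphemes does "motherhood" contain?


Word: "motherhood"
Morphemes: mother | -hood
Each morpheme carries meaning
= 2 morphemes


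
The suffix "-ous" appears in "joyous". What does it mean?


Suffix: -ous
Example: joyous = joy + -ous
Meaning = having quality of


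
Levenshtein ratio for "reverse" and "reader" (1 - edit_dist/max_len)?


Word 1: "reverse" (length 7)
Word 2: "reader" (length 6)
One optimal edit sequence:
  1. keep 'r'
  2. keep 'e'
  3. insert 'a'  (+1)
  4. substitute 'v' -> 'd'  (+1)
  5. keep 'e'
  6. keep 'r'
  7. delete 's'  (+1)
  8. delete 'e'  (+1)
Edit distance = 4
Max length = max(7, 6) = 7
Similarity = 1 - 4/7
= 0.4286


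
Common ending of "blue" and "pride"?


Word 1: "blue"
Word 2: "pride"
Comparing from end:
  Pos -1: 'e' == 'e'
  Pos -2: 'u' != 'd' (stop)
LCS = "e" (length 1)


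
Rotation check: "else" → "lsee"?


Word: "else", Candidate: "lsee"
Method: check if candidate is substring of word+word
"elseelse" contains "lsee"? Yes
Is rotation = Yes


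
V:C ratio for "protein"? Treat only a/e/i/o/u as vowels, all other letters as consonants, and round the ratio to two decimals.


Word: "protein"
Vowels (a,e,i,o,u): 3
Consonants: 4
Ratio = 3/4
= 0.75


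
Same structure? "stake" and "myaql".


Pattern of "stake": [0, 1, 2, 3, 4]
Pattern of "myaql": [0, 1, 2, 3, 4]
Patterns match
Same pattern = Yes


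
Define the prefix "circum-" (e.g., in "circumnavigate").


Prefix: circum-
Example: circumnavigate (circum- + navigate)
Meaning = around


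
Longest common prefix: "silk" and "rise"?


Word 1: "silk"
Word 2: "rise"
Comparing from start:
  Pos 0: 's' != 'r' (stop)
LCP = "" (length 0)


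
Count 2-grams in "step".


Word: "step" (length 4)
Number of 2-grams = length - 2 + 1 = 4 - 2 + 1
= 3


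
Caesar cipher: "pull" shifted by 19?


Word: "pull"
Shift: 19
Each letter → (letter + shift) mod 26:
  'p' (15) + 19 = 8 → 'i'
  'u' (20) + 19 = 13 → 'n'
  'l' (11) + 19 = 4 → 'e'
  'l' (11) + 19 = 4 → 'e'
Result = "inee"


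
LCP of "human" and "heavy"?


Word 1: "human"
Word 2: "heavy"
Comparing from start:
  Pos 0: 'h' == 'h'
  Pos 1: 'u' != 'e' (stop)
LCP = "h" (length 1)


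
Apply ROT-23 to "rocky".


Word: "rocky"
Shift: 23
Each letter → (letter + shift) mod 26:
  'r' (17) + 23 = 14 → 'o'
  'o' (14) + 23 = 11 → 'l'
  'c' (2) + 23 = 25 → 'z'
  'k' (10) + 23 = 7 → 'h'
  'y' (24) + 23 = 21 → 'v'
Result = "olzhv"


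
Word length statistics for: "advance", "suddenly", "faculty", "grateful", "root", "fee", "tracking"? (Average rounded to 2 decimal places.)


Lengths: "advance"=7, "suddenly"=8, "faculty"=7, "grateful"=8, "root"=4, "fee"=3, "tracking"=8
Sum = 45, Count = 7
Average = 45/7 = 6.43
= avg=6.43, min=3, max=8


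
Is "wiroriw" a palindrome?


Word: "wiroriw"
Reversed: "wiroriw"
Forward == Backward? wiroriw == wiroriw
Palindrome = Yes


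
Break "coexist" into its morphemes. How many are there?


Word: "coexist"
Morphemes: co- | exist
Each morpheme carries meaning
= 2 morphemes


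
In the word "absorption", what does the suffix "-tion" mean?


Suffix: -tion
Example: absorption (absorb + -tion, with a spelling change)
Meaning = act or process


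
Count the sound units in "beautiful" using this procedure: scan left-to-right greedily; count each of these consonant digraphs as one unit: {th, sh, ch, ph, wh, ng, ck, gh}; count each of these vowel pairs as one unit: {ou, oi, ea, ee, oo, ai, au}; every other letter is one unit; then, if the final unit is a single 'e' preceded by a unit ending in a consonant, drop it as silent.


Word: "beautiful" (9 letters)
Left-to-right scan:
  (1) 'b' (letter)
  (2) 'ea' (vowel-pair)
  (3) 'u' (letter)
  (4) 't' (letter)
  (5) 'i' (letter)
  (6) 'f' (letter)
  (7) 'u' (letter)
  (8) 'l' (letter)
Units from scan: 8
Sound units = 8 units


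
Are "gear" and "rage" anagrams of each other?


Word 1: "gear" → sorted: aegr
Word 2: "rage" → sorted: aegr
Same letters? aegr == aegr
Anagram = Yes


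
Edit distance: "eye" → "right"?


Word 1: "eye" (length 3)
Word 2: "right" (length 5)
One optimal edit sequence (insert/delete/substitute each cost 1):
  1. insert 'r'  (+1)
  2. insert 'i'  (+1)
  3. substitute 'e' -> 'g'  (+1)
  4. substitute 'y' -> 'h'  (+1)
  5. substitute 'e' -> 't'  (+1)
Total edit operations: 5
Edit distance = 5


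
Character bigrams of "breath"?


Word: "breath" (length 6)
Number of bigrams = 6 - 2 + 1 = 5
  Position 0: "br"
  Position 1: "re"
  Position 2: "ea"
  Position 3: "at"
  Position 4: "th"
Bigrams = "br", "re", "ea", "at", "th"


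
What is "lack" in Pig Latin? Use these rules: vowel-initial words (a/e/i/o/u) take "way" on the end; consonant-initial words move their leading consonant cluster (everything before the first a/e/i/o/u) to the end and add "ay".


Word: "lack"
Starts with consonant(s) → move to end, add 'ay'
Consonant cluster: "l"
Pig Latin = "acklay"


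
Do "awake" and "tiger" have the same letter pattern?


Pattern of "awake": [0, 1, 0, 2, 3]
Pattern of "tiger": [0, 1, 2, 3, 4]
Patterns do not match
Same pattern = No


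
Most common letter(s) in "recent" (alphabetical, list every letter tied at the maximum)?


Word: "recent"
Letter counts:
  'c': 1
  'e': 2
  'n': 1
  'r': 1
  't': 1
Maximum count = 2
Most frequent = 'e' (2 times each)


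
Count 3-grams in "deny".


Word: "deny" (length 4)
Number of 3-grams = length - 3 + 1 = 4 - 3 + 1
= 2


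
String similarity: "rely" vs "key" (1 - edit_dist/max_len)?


Word 1: "rely" (length 4)
Word 2: "key" (length 3)
One optimal edit sequence:
  1. substitute 'r' -> 'k'  (+1)
  2. keep 'e'
  3. delete 'l'  (+1)
  4. keep 'y'
Edit distance = 2
Max length = max(4, 3) = 4
Similarity = 1 - 2/4
= 0.5000


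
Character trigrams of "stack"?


Word: "stack" (length 5)
Number of trigrams = 5 - 3 + 1 = 3
  Position 0: "sta"
  Position 1: "tac"
  Position 2: "ack"
Trigrams = "sta", "tac", "ack"


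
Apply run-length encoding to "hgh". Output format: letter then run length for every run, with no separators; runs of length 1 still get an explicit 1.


String: "hgh"
Scanning for consecutive runs:
  'h' x 1
  'g' x 1
  'h' x 1
RLE = "h1g1h1"


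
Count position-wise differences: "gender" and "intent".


Comparing character by character (same length = 6):
  Pos 0: 'g' vs 'i' !=
  Pos 1: 'e' vs 'n' !=
  Pos 2: 'n' vs 't' !=
  Pos 3: 'd' vs 'e' !=
  Pos 4: 'e' vs 'n' !=
  Pos 5: 'r' vs 't' !=
Hamming distance = 6


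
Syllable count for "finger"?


Word: "finger"
Syllable breakdown: fin-ger
Counting: 2 parts
= 2 syllables


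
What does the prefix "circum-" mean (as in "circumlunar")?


Prefix: circum-
As in: circumlunar -> circum- + lunar
Meaning = around


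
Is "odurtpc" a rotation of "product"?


Word: "product", Candidate: "odurtpc"
Method: check if candidate is substring of word+word
"productproduct" contains "odurtpc"? No
Is rotation = No


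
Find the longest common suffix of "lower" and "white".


Word 1: "lower"
Word 2: "white"
Comparing from end:
  Pos -1: 'r' != 'e' (stop)
LCS = "" (length 0)


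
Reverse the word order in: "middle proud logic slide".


Original: "middle proud logic slide"
Words (1..n): middle | proud | logic | slide
Reversed (n..1): slide | logic | proud | middle
Result = "slide logic proud middle"


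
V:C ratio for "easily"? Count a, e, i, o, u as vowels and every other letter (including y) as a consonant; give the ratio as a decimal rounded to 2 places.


Word: "easily"
Vowels (a,e,i,o,u): 3
Consonants: 3
Ratio = 3/3
= 1.00


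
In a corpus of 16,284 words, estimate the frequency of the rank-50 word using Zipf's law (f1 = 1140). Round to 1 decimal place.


Zipf's law: f(r) = f(1) / r
f(1) = 1140
f(50) = 1140 / 50
= 22.8 occurrences


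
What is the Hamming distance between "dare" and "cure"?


Comparing character by character (same length = 4):
  Pos 0: 'd' vs 'c' !=
  Pos 1: 'a' vs 'u' !=
  Pos 2: 'r' vs 'r' =
  Pos 3: 'e' vs 'e' =
Hamming distance = 2


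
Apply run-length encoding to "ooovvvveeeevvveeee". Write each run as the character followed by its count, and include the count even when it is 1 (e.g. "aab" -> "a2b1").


String: "ooovvvveeeevvveeee"
Scanning for consecutive runs:
  'o' x 3
  'v' x 4
  'e' x 4
  'v' x 3
  'e' x 4
RLE = "o3v4e4v3e4"


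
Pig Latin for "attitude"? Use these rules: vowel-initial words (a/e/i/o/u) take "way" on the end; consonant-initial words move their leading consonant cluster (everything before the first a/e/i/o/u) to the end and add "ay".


Word: "attitude"
Starts with vowel → add 'way'
Pig Latin = "attitudeway"


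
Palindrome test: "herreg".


Word: "herreg"
Reversed: "gerreh"
Forward == Backward? herreg != gerreh
Palindrome = No


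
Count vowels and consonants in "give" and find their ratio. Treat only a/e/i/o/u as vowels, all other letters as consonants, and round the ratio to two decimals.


Word: "give"
Vowels (a,e,i,o,u): 2
Consonants: 2
Ratio = 2/2
= 1.00


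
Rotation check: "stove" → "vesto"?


Word: "stove", Candidate: "vesto"
Method: check if candidate is substring of word+word
"stovestove" contains "vesto"? Yes
Is rotation = Yes


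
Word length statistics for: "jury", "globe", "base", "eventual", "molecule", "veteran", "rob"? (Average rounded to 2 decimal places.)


Lengths: "jury"=4, "globe"=5, "base"=4, "eventual"=8, "molecule"=8, "veteran"=7, "rob"=3
Sum = 39, Count = 7
Average = 39/7 = 5.57
= avg=5.57, min=3, max=8


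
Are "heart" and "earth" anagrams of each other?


Word 1: "heart" → sorted: aehrt
Word 2: "earth" → sorted: aehrt
Same letters? aehrt == aehrt
Anagram = Yes


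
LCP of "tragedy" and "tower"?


Word 1: "tragedy"
Word 2: "tower"
Comparing from start:
  Pos 0: 't' == 't'
  Pos 1: 'r' != 'o' (stop)
LCP = "t" (length 1)


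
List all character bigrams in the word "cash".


Word: "cash" (length 4)
Number of bigrams = 4 - 2 + 1 = 3
  Position 0: "ca"
  Position 1: "as"
  Position 2: "sh"
Bigrams = "ca", "as", "sh"


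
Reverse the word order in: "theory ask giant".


Original: "theory ask giant"
Words (1..n): theory | ask | giant
Reversed (n..1): giant | ask | theory
Result = "giant ask theory"


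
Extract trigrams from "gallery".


Word: "gallery" (length 7)
Number of trigrams = 7 - 3 + 1 = 5
  Position 0: "gal"
  Position 1: "all"
  Position 2: "lle"
  Position 3: "ler"
  Position 4: "ery"
Trigrams = "gal", "all", "lle", "ler", "ery"


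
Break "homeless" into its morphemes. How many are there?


Word: "homeless"
Morphemes: home / -less
Each morpheme carries meaning
= 2 morphemes


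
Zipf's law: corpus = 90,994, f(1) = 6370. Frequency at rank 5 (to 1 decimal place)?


Zipf's law: f(r) = f(1) / r
f(1) = 6370
f(5) = 6370 / 5
= 1274.0 occurrences


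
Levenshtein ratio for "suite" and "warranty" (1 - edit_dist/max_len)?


Word 1: "suite" (length 5)
Word 2: "warranty" (length 8)
One optimal edit sequence:
  1. insert 'w'  (+1)
  2. insert 'a'  (+1)
  3. insert 'r'  (+1)
  4. substitute 's' -> 'r'  (+1)
  5. substitute 'u' -> 'a'  (+1)
  6. substitute 'i' -> 'n'  (+1)
  7. keep 't'
  8. substitute 'e' -> 'y'  (+1)
Edit distance = 7
Max length = max(5, 8) = 8
Similarity = 1 - 7/8
= 0.1250


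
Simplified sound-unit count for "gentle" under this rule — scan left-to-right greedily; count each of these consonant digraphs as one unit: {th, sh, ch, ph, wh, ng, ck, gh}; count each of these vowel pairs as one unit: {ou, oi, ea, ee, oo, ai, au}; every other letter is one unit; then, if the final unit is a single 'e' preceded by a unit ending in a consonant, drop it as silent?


Word: "gentle" (6 letters)
Left-to-right scan:
  [1] 'g' (letter)
  [2] 'e' (letter)
  [3] 'n' (letter)
  [4] 't' (letter)
  [5] 'l' (letter)
  [6] 'e' (letter)
Units from scan: 6
Final unit is 'e' after a consonant -> drop as silent (-1)
Sound units = 5 units


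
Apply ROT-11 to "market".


Word: "market"
Shift: 11
Each letter → (letter + shift) mod 26:
  'm' (12) + 11 = 23 → 'x'
  'a' (0) + 11 = 11 → 'l'
  'r' (17) + 11 = 2 → 'c'
  'k' (10) + 11 = 21 → 'v'
  'e' (4) + 11 = 15 → 'p'
  't' (19) + 11 = 4 → 'e'
Result = "xlcvpe"


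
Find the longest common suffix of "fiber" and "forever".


Word 1: "fiber"
Word 2: "forever"
Comparing from end:
  Pos -1: 'r' == 'r'
  Pos -2: 'e' == 'e'
  Pos -3: 'b' != 'v' (stop)
LCS = "er" (length 2)


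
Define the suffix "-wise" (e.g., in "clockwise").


Suffix: -wise
Example: clockwise = clock + -wise
Meaning = in the manner of


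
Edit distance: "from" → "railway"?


Word 1: "from" (length 4)
Word 2: "railway" (length 7)
One optimal edit sequence (insert/delete/substitute each cost 1):
  1. insert 'r'  (+1)
  2. insert 'a'  (+1)
  3. insert 'i'  (+1)
  4. substitute 'f' -> 'l'  (+1)
  5. substitute 'r' -> 'w'  (+1)
  6. substitute 'o' -> 'a'  (+1)
  7. substitute 'm' -> 'y'  (+1)
Total edit operations: 7
Edit distance = 7


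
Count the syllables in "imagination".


Word: "imagination"
Syllable breakdown: i / mag / i / na / tion
Counting: 5 parts
= 5 syllables


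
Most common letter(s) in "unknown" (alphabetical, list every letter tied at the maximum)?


Word: "unknown"
Letter counts:
  'k': 1
  'n': 3
  'o': 1
  'u': 1
  'w': 1
Maximum count = 3
Most frequent = 'n' (3 times each)


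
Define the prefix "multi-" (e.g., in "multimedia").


Prefix: multi-
Example: multimedia (multi- + media)
Meaning = many


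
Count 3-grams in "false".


Word: "false" (length 5)
Number of 3-grams = length - 3 + 1 = 5 - 3 + 1
= 3


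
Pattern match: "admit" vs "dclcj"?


Pattern of "admit": [0, 1, 2, 3, 4]
Pattern of "dclcj": [0, 1, 2, 1, 3]
Patterns do not match
Same pattern = No


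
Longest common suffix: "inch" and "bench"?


Word 1: "inch"
Word 2: "bench"
Comparing from end:
  Pos -1: 'h' == 'h'
  Pos -2: 'c' == 'c'
  Pos -3: 'n' == 'n'
  Pos -4: 'i' != 'e' (stop)
LCS = "nch" (length 3)


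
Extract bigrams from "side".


Word: "side" (length 4)
Number of bigrams = 4 - 2 + 1 = 3
  Position 0: "si"
  Position 1: "id"
  Position 2: "de"
Bigrams = "si", "id", "de"


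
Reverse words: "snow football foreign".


Original: "snow football foreign"
Words (1..n): snow | football | foreign
Reversed (n..1): foreign | football | snow
Result = "foreign football snow"


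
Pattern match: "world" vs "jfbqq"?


Pattern of "world": [0, 1, 2, 3, 4]
Pattern of "jfbqq": [0, 1, 2, 3, 3]
Patterns do not match
Same pattern = No


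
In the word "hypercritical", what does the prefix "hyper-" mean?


Prefix: hyper-
Example: hypercritical (hyper- + critical)
Meaning = over / excessive


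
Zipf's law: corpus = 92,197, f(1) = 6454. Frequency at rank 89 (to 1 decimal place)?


Zipf's law: f(r) = f(1) / r
f(1) = 6454
f(89) = 6454 / 89
= 72.5 occurrences


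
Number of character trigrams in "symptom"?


Word: "symptom" (length 7)
Number of 3-grams = length - 3 + 1 = 7 - 3 + 1
= 5


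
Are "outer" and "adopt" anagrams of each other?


Word 1: "outer" → sorted: eortu
Word 2: "adopt" → sorted: adopt
Same letters? eortu != adopt
Anagram = No


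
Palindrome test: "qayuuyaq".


Word: "qayuuyaq"
Reversed: "qayuuyaq"
Forward == Backward? qayuuyaq == qayuuyaq
Palindrome = Yes


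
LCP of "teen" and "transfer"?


Word 1: "teen"
Word 2: "transfer"
Comparing from start:
  Pos 0: 't' == 't'
  Pos 1: 'e' != 'r' (stop)
LCP = "t" (length 1)


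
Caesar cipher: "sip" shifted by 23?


Word: "sip"
Shift: 23
Each letter → (letter + shift) mod 26:
  's' (18) + 23 = 15 → 'p'
  'i' (8) + 23 = 5 → 'f'
  'p' (15) + 23 = 12 → 'm'
Result = "pfm"


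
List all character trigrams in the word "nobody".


Word: "nobody" (length 6)
Number of trigrams = 6 - 3 + 1 = 4
  Position 0: "nob"
  Position 1: "obo"
  Position 2: "bod"
  Position 3: "ody"
Trigrams = "nob", "obo", "bod", "ody"


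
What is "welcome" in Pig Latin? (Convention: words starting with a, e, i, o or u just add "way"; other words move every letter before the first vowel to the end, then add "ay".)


Word: "welcome"
Starts with consonant(s) → move to end, add 'ay'
Consonant cluster: "w"
Pig Latin = "elcomeway"


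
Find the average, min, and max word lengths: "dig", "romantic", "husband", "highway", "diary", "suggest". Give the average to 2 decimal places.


Lengths: "dig"=3, "romantic"=8, "husband"=7, "highway"=7, "diary"=5, "suggest"=7
Sum = 37, Count = 6
Average = 37/6 = 6.17
= avg=6.17, min=3, max=8


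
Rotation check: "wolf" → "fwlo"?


Word: "wolf", Candidate: "fwlo"
Method: check if candidate is substring of word+word
"wolfwolf" contains "fwlo"? No
Is rotation = No


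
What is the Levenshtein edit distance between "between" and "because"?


Word 1: "between" (length 7)
Word 2: "because" (length 7)
One optimal edit sequence (insert/delete/substitute each cost 1):
  1. keep 'b'
  2. keep 'e'
  3. substitute 't' -> 'c'  (+1)
  4. substitute 'w' -> 'a'  (+1)
  5. substitute 'e' -> 'u'  (+1)
  6. substitute 'e' -> 's'  (+1)
  7. substitute 'n' -> 'e'  (+1)
Total edit operations: 5
Edit distance = 5


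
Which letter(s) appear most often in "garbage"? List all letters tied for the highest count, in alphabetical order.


Word: "garbage"
Letter counts:
  'a': 2
  'b': 1
  'e': 1
  'g': 2
  'r': 1
Maximum count = 2
Most frequent = 'a', 'g' (2 times each)


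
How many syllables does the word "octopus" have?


Word: "octopus"
Syllable breakdown: oc | to | pus
Counting: 3 parts
= 3 syllables


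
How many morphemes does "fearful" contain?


Word: "fearful"
Morphemes: fear + -ful
Each morpheme carries meaning
= 2 morphemes


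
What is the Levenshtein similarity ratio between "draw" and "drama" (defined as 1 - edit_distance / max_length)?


Word 1: "draw" (length 4)
Word 2: "drama" (length 5)
One optimal edit sequence:
  1. keep 'd'
  2. keep 'r'
  3. keep 'a'
  4. insert 'm'  (+1)
  5. substitute 'w' -> 'a'  (+1)
Edit distance = 2
Max length = max(4, 5) = 5
Similarity = 1 - 2/5
= 0.6000


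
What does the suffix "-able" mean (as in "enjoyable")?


Suffix: -able
As in: enjoyable -> enjoy + -able
Meaning = capable of


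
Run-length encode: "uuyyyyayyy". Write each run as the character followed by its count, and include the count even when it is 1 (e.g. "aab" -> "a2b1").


String: "uuyyyyayyy"
Scanning for consecutive runs:
  'u' x 2
  'y' x 4
  'a' x 1
  'y' x 3
RLE = "u2y4a1y3"


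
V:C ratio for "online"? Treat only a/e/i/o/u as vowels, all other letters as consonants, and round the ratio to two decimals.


Word: "online"
Vowels (a,e,i,o,u): 3
Consonants: 3
Ratio = 3/3
= 1.00


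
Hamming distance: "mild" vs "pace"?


Comparing character by character (same length = 4):
  Pos 0: 'm' vs 'p' !=
  Pos 1: 'i' vs 'a' !=
  Pos 2: 'l' vs 'c' !=
  Pos 3: 'd' vs 'e' !=
Hamming distance = 4


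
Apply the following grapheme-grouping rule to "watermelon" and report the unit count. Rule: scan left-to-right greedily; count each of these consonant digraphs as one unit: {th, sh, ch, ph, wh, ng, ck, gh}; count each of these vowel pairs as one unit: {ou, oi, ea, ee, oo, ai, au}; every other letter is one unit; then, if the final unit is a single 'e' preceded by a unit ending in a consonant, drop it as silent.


Word: "watermelon" (10 letters)
Left-to-right scan:
  [1] 'w' (letter)
  [2] 'a' (letter)
  [3] 't' (letter)
  [4] 'e' (letter)
  [5] 'r' (letter)
  [6] 'm' (letter)
  [7] 'e' (letter)
  [8] 'l' (letter)
  [9] 'o' (letter)
  [10] 'n' (letter)
Units from scan: 10
Sound units = 10 units


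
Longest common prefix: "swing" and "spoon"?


Word 1: "swing"
Word 2: "spoon"
Comparing from start:
  Pos 0: 's' == 's'
  Pos 1: 'w' != 'p' (stop)
LCP = "s" (length 1)


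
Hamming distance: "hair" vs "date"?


Comparing character by character (same length = 4):
  Pos 0: 'h' vs 'd' !=
  Pos 1: 'a' vs 'a' =
  Pos 2: 'i' vs 't' !=
  Pos 3: 'r' vs 'e' !=
Hamming distance = 3


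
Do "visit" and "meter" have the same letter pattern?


Pattern of "visit": [0, 1, 2, 1, 3]
Pattern of "meter": [0, 1, 2, 1, 3]
Patterns match
Same pattern = Yes


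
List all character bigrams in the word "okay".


Word: "okay" (length 4)
Number of bigrams = 4 - 2 + 1 = 3
  Position 0: "ok"
  Position 1: "ka"
  Position 2: "ay"
Bigrams = "ok", "ka", "ay"


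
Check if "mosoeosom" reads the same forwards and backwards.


Word: "mosoeosom"
Reversed: "mosoeosom"
Forward == Backward? mosoeosom == mosoeosom
Palindrome = Yes


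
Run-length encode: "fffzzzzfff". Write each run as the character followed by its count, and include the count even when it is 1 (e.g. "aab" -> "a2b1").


String: "fffzzzzfff"
Scanning for consecutive runs:
  'f' x 3
  'z' x 4
  'f' x 3
RLE = "f3z4f3"


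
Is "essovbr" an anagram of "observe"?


Word 1: "observe" → sorted: beeorsv
Word 2: "essovbr" → sorted: beorssv
Same letters? beeorsv != beorssv
Anagram = No


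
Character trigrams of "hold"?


Word: "hold" (length 4)
Number of trigrams = 4 - 3 + 1 = 2
  Position 0: "hol"
  Position 1: "old"
Trigrams = "hol", "old"


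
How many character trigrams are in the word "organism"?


Word: "organism" (length 8)
Number of 3-grams = length - 3 + 1 = 8 - 3 + 1
= 6


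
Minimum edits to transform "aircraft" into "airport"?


Word 1: "aircraft" (length 8)
Word 2: "airport" (length 7)
One optimal edit sequence (insert/delete/substitute each cost 1):
  1. keep 'a'
  2. keep 'i'
  3. keep 'r'
  4. delete 'c'  (+1)
  5. substitute 'r' -> 'p'  (+1)
  6. substitute 'a' -> 'o'  (+1)
  7. substitute 'f' -> 'r'  (+1)
  8. keep 't'
Total edit operations: 4
Edit distance = 4


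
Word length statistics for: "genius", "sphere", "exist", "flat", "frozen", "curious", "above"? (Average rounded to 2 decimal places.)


Lengths: "genius"=6, "sphere"=6, "exist"=5, "flat"=4, "frozen"=6, "curious"=7, "above"=5
Sum = 39, Count = 7
Average = 39/7 = 5.57
= avg=5.57, min=4, max=7


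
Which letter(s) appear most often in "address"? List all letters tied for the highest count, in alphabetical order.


Word: "address"
Letter counts:
  'a': 1
  'd': 2
  'e': 1
  'r': 1
  's': 2
Maximum count = 2
Most frequent = 'd', 's' (2 times each)


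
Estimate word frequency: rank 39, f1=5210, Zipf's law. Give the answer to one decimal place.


Zipf's law: f(r) = f(1) / r
f(1) = 5210
f(39) = 5210 / 39
= 133.6 occurrences


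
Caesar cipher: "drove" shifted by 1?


Word: "drove"
Shift: 1
Each letter → (letter + shift) mod 26:
  'd' (3) + 1 = 4 → 'e'
  'r' (17) + 1 = 18 → 's'
  'o' (14) + 1 = 15 → 'p'
  'v' (21) + 1 = 22 → 'w'
  'e' (4) + 1 = 5 → 'f'
Result = "espwf"


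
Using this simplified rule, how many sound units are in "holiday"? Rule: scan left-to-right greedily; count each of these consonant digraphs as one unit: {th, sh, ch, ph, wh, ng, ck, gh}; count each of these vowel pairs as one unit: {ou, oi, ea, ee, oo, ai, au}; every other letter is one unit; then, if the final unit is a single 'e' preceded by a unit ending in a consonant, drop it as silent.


Word: "holiday" (7 letters)
Left-to-right scan:
  [1] 'h' (letter)
  [2] 'o' (letter)
  [3] 'l' (letter)
  [4] 'i' (letter)
  [5] 'd' (letter)
  [6] 'a' (letter)
  [7] 'y' (letter)
Units from scan: 7
Sound units = 7 units


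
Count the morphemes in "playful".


Word: "playful"
Morphemes: play + -ful
Each morpheme carries meaning
= 2 morphemes


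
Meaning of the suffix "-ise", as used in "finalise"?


Suffix: -ise
Example: finalise (final + -ise)
Meaning = to make


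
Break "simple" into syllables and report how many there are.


Word: "simple"
Syllable breakdown: sim-ple
Counting: 2 parts
= 2 syllables


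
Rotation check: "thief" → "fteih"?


Word: "thief", Candidate: "fteih"
Method: check if candidate is substring of word+word
"thiefthief" contains "fteih"? No
Is rotation = No


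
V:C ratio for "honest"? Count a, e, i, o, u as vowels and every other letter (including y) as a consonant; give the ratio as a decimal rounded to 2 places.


Word: "honest"
Vowels (a,e,i,o,u): 2
Consonants: 4
Ratio = 2/4
= 0.50


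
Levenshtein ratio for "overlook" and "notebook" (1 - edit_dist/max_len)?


Word 1: "overlook" (length 8)
Word 2: "notebook" (length 8)
One optimal edit sequence:
  1. insert 'n'  (+1)
  2. keep 'o'
  3. substitute 'v' -> 't'  (+1)
  4. keep 'e'
  5. delete 'r'  (+1)
  6. substitute 'l' -> 'b'  (+1)
  7. keep 'o'
  8. keep 'o'
  9. keep 'k'
Edit distance = 4
Max length = max(8, 8) = 8
Similarity = 1 - 4/8
= 0.5000


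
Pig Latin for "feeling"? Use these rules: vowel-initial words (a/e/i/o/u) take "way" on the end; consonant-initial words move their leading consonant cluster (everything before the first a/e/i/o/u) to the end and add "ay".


Word: "feeling"
Starts with consonant(s) → move to end, add 'ay'
Consonant cluster: "f"
Pig Latin = "eelingfay"


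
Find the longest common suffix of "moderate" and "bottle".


Word 1: "moderate"
Word 2: "bottle"
Comparing from end:
  Pos -1: 'e' == 'e'
  Pos -2: 't' != 'l' (stop)
LCS = "e" (length 1)


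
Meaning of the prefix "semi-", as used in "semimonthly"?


Prefix: semi-
Example: semimonthly (semi- + monthly)
Meaning = half


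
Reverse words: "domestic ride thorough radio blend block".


Original: "domestic ride thorough radio blend block"
Words (1..n): domestic | ride | thorough | radio | blend | block
Reversed (n..1): block | blend | radio | thorough | ride | domestic
Result = "block blend radio thorough ride domestic"


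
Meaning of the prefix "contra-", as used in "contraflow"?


Prefix: contra-
Example: contraflow (contra- + flow)
Meaning = against


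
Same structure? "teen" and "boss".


Pattern of "teen": [0, 1, 1, 2]
Pattern of "boss": [0, 1, 2, 2]
Patterns do not match
Same pattern = No


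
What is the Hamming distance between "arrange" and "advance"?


Comparing character by character (same length = 7):
  Pos 0: 'a' vs 'a' =
  Pos 1: 'r' vs 'd' !=
  Pos 2: 'r' vs 'v' !=
  Pos 3: 'a' vs 'a' =
  Pos 4: 'n' vs 'n' =
  Pos 5: 'g' vs 'c' !=
  Pos 6: 'e' vs 'e' =
Hamming distance = 3


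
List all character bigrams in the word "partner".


Word: "partner" (length 7)
Number of bigrams = 7 - 2 + 1 = 6
  Position 0: "pa"
  Position 1: "ar"
  Position 2: "rt"
  Position 3: "tn"
  Position 4: "ne"
  Position 5: "er"
Bigrams = "pa", "ar", "rt", "tn", "ne", "er"


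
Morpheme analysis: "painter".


Word: "painter"
Morphemes: paint / -er
Each morpheme carries meaning
= 2 morphemes


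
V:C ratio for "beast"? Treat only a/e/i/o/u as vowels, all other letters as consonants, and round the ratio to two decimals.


Word: "beast"
Vowels (a,e,i,o,u): 2
Consonants: 3
Ratio = 2/3
= 0.67


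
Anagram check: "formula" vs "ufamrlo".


Word 1: "formula" → sorted: aflmoru
Word 2: "ufamrlo" → sorted: aflmoru
Same letters? aflmoru == aflmoru
Anagram = Yes


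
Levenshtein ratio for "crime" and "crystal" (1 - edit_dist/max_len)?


Word 1: "crime" (length 5)
Word 2: "crystal" (length 7)
One optimal edit sequence:
  1. keep 'c'
  2. keep 'r'
  3. insert 'y'  (+1)
  4. insert 's'  (+1)
  5. substitute 'i' -> 't'  (+1)
  6. substitute 'm' -> 'a'  (+1)
  7. substitute 'e' -> 'l'  (+1)
Edit distance = 5
Max length = max(5, 7) = 7
Similarity = 1 - 5/7
= 0.2857


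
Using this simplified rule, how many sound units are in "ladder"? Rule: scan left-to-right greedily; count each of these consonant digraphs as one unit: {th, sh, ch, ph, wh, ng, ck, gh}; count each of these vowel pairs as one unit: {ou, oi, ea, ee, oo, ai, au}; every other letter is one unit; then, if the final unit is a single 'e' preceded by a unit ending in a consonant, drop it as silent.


Word: "ladder" (6 letters)
Left-to-right scan:
  [1] 'l' (letter)
  [2] 'a' (letter)
  [3] 'd' (letter)
  [4] 'd' (letter)
  [5] 'e' (letter)
  [6] 'r' (letter)
Units from scan: 6
Sound units = 6 units


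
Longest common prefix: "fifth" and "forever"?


Word 1: "fifth"
Word 2: "forever"
Comparing from start:
  Pos 0: 'f' == 'f'
  Pos 1: 'i' != 'o' (stop)
LCP = "f" (length 1)


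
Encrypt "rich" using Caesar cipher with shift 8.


Word: "rich"
Shift: 8
Each letter → (letter + shift) mod 26:
  'r' (17) + 8 = 25 → 'z'
  'i' (8) + 8 = 16 → 'q'
  'c' (2) + 8 = 10 → 'k'
  'h' (7) + 8 = 15 → 'p'
Result = "zqkp"


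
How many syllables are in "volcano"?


Word: "volcano"
Syllable breakdown: vol · ca · no
Counting: 3 parts
= 3 syllables


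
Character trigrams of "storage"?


Word: "storage" (length 7)
Number of trigrams = 7 - 3 + 1 = 5
  Position 0: "sto"
  Position 1: "tor"
  Position 2: "ora"
  Position 3: "rag"
  Position 4: "age"
Trigrams = "sto", "tor", "ora", "rag", "age"


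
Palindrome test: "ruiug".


Word: "ruiug"
Reversed: "guiur"
Forward == Backward? ruiug != guiur
Palindrome = No


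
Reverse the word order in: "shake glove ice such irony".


Original: "shake glove ice such irony"
Words (1..n): shake | glove | ice | such | irony
Reversed (n..1): irony | such | ice | glove | shake
Result = "irony such ice glove shake"


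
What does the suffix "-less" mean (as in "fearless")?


Suffix: -less
Example: fearless = fear + -less
Meaning = without


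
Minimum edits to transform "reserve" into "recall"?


Word 1: "reserve" (length 7)
Word 2: "recall" (length 6)
One optimal edit sequence (insert/delete/substitute each cost 1):
  1. keep 'r'
  2. keep 'e'
  3. delete 's'  (+1)
  4. substitute 'e' -> 'c'  (+1)
  5. substitute 'r' -> 'a'  (+1)
  6. substitute 'v' -> 'l'  (+1)
  7. substitute 'e' -> 'l'  (+1)
Total edit operations: 5
Edit distance = 5


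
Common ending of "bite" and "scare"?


Word 1: "bite"
Word 2: "scare"
Comparing from end:
  Pos -1: 'e' == 'e'
  Pos -2: 't' != 'r' (stop)
LCS = "e" (length 1)


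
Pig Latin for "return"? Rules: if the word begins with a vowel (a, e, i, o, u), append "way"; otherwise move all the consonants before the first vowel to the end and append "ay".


Word: "return"
Starts with consonant(s) → move to end, add 'ay'
Consonant cluster: "r"
Pig Latin = "eturnray"


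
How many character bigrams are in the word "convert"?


Word: "convert" (length 7)
Number of 2-grams = length - 2 + 1 = 7 - 2 + 1
= 6


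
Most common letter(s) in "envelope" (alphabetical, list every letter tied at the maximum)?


Word: "envelope"
Letter counts:
  'e': 3
  'l': 1
  'n': 1
  'o': 1
  'p': 1
  'v': 1
Maximum count = 3
Most frequent = 'e' (3 times each)


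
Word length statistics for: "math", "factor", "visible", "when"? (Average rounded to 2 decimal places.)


Lengths: "math"=4, "factor"=6, "visible"=7, "when"=4
Sum = 21, Count = 4
Average = 21/4 = 5.25
= avg=5.25, min=4, max=7


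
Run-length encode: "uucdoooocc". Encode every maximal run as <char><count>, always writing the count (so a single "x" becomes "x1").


String: "uucdoooocc"
Scanning for consecutive runs:
  'u' x 2
  'c' x 1
  'd' x 1
  'o' x 4
  'c' x 2
RLE = "u2c1d1o4c2"


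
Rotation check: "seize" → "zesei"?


Word: "seize", Candidate: "zesei"
Method: check if candidate is substring of word+word
"seizeseize" contains "zesei"? Yes
Is rotation = Yes


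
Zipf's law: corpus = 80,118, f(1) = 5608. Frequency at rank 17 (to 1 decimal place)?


Zipf's law: f(r) = f(1) / r
f(1) = 5608
f(17) = 5608 / 17
= 329.9 occurrences


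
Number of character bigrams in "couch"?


Word: "couch" (length 5)
Number of 2-grams = length - 2 + 1 = 5 - 2 + 1
= 4


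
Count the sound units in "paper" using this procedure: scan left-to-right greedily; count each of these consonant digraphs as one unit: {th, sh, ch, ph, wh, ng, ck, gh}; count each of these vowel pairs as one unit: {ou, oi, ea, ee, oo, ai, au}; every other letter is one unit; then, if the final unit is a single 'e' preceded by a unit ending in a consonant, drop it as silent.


Word: "paper" (5 letters)
Left-to-right scan:
  [1] 'p' (letter)
  [2] 'a' (letter)
  [3] 'p' (letter)
  [4] 'e' (letter)
  [5] 'r' (letter)
Units from scan: 5
Sound units = 5 units


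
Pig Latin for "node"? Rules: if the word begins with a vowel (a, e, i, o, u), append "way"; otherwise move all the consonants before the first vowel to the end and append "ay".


Word: "node"
Starts with consonant(s) → move to end, add 'ay'
Consonant cluster: "n"
Pig Latin = "odenay"


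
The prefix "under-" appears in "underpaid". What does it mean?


Prefix: under-
Example: underpaid (under- + paid)
Meaning = insufficient


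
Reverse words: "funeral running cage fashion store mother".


Original: "funeral running cage fashion store mother"
Words (1..n): funeral | running | cage | fashion | store | mother
Reversed (n..1): mother | store | fashion | cage | running | funeral
Result = "mother store fashion cage running funeral"


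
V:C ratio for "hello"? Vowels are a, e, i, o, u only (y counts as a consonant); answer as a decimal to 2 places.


Word: "hello"
Vowels (a,e,i,o,u): 2
Consonants: 3
Ratio = 2/3
= 0.67


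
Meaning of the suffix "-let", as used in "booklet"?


Suffix: -let
Example: booklet (book + -let)
Meaning = small


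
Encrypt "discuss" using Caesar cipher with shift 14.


Word: "discuss"
Shift: 14
Each letter → (letter + shift) mod 26:
  'd' (3) + 14 = 17 → 'r'
  'i' (8) + 14 = 22 → 'w'
  's' (18) + 14 = 6 → 'g'
  'c' (2) + 14 = 16 → 'q'
  'u' (20) + 14 = 8 → 'i'
  's' (18) + 14 = 6 → 'g'
  's' (18) + 14 = 6 → 'g'
Result = "rwgqigg"


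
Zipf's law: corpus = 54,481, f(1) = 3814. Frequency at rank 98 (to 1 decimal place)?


Zipf's law: f(r) = f(1) / r
f(1) = 3814
f(98) = 3814 / 98
= 38.9 occurrences


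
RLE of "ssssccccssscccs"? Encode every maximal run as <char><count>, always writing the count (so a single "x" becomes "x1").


String: "ssssccccssscccs"
Scanning for consecutive runs:
  's' x 4
  'c' x 4
  's' x 3
  'c' x 3
  's' x 1
RLE = "s4c4s3c3s1"


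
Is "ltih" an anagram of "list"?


Word 1: "list" → sorted: ilst
Word 2: "ltih" → sorted: hilt
Same letters? ilst != hilt
Anagram = No


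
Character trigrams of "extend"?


Word: "extend" (length 6)
Number of trigrams = 6 - 3 + 1 = 4
  Position 0: "ext"
  Position 1: "xte"
  Position 2: "ten"
  Position 3: "end"
Trigrams = "ext", "xte", "ten", "end"


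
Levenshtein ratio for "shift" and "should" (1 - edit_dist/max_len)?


Word 1: "shift" (length 5)
Word 2: "should" (length 6)
One optimal edit sequence:
  1. keep 's'
  2. keep 'h'
  3. insert 'o'  (+1)
  4. substitute 'i' -> 'u'  (+1)
  5. substitute 'f' -> 'l'  (+1)
  6. substitute 't' -> 'd'  (+1)
Edit distance = 4
Max length = max(5, 6) = 6
Similarity = 1 - 4/6
= 0.3333


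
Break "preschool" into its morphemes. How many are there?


Word: "preschool"
Morphemes: pre- / school
Each morpheme carries meaning
= 2 morphemes
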